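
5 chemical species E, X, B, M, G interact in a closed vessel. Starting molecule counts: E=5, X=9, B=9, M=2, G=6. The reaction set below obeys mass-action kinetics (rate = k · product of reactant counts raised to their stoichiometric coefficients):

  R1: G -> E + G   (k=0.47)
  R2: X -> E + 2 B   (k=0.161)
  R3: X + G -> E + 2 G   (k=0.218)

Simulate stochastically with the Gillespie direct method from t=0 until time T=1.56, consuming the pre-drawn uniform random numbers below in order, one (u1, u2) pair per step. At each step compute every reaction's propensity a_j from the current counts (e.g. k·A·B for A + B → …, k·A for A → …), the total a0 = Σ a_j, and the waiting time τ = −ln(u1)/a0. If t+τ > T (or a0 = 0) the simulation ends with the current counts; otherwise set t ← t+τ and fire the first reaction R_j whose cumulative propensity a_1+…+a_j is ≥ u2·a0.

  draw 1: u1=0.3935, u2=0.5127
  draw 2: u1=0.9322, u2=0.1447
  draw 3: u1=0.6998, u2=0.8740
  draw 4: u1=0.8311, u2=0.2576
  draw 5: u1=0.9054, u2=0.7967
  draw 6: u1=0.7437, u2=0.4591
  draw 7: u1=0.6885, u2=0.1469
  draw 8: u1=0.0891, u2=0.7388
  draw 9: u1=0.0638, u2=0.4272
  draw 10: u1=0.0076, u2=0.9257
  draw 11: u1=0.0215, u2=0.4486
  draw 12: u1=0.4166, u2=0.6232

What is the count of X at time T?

t=0.000: E=5 X=9 B=9 M=2 G=6
Draw 1: a1=2.820, a2=1.449, a3=11.772, a0=16.041; τ=−ln(0.3935)/16.041=0.058 → t=0.058; u2·a0=0.5127·16.041=8.224; a1+a2=4.269 < 8.224 ≤ a1+…+a3=16.041 → R3 fires; E=6 X=8 B=9 M=2 G=7
Draw 2: a1=3.290, a2=1.288, a3=12.208, a0=16.786; τ=−ln(0.9322)/16.786=0.004 → t=0.062; u2·a0=0.1447·16.786=2.429 ≤ a1=3.290 → R1 fires; E=7 X=8 B=9 M=2 G=7
Draw 3: a1=3.290, a2=1.288, a3=12.208, a0=16.786; τ=−ln(0.6998)/16.786=0.021 → t=0.084; u2·a0=0.8740·16.786=14.671; a1+a2=4.578 < 14.671 ≤ a1+…+a3=16.786 → R3 fires; E=8 X=7 B=9 M=2 G=8
Draw 4: a1=3.760, a2=1.127, a3=12.208, a0=17.095; τ=−ln(0.8311)/17.095=0.011 → t=0.094; u2·a0=0.2576·17.095=4.404; a1=3.760 < 4.404 ≤ a1+a2=4.887 → R2 fires; E=9 X=6 B=11 M=2 G=8
Draw 5: a1=3.760, a2=0.966, a3=10.464, a0=15.190; τ=−ln(0.9054)/15.190=0.007 → t=0.101; u2·a0=0.7967·15.190=12.102; a1+a2=4.726 < 12.102 ≤ a1+…+a3=15.190 → R3 fires; E=10 X=5 B=11 M=2 G=9
Draw 6: a1=4.230, a2=0.805, a3=9.810, a0=14.845; τ=−ln(0.7437)/14.845=0.020 → t=0.121; u2·a0=0.4591·14.845=6.815; a1+a2=5.035 < 6.815 ≤ a1+…+a3=14.845 → R3 fires; E=11 X=4 B=11 M=2 G=10
Draw 7: a1=4.700, a2=0.644, a3=8.720, a0=14.064; τ=−ln(0.6885)/14.064=0.027 → t=0.147; u2·a0=0.1469·14.064=2.066 ≤ a1=4.700 → R1 fires; E=12 X=4 B=11 M=2 G=10
Draw 8: a1=4.700, a2=0.644, a3=8.720, a0=14.064; τ=−ln(0.0891)/14.064=0.172 → t=0.319; u2·a0=0.7388·14.064=10.390; a1+a2=5.344 < 10.390 ≤ a1+…+a3=14.064 → R3 fires; E=13 X=3 B=11 M=2 G=11
Draw 9: a1=5.170, a2=0.483, a3=7.194, a0=12.847; τ=−ln(0.0638)/12.847=0.214 → t=0.534; u2·a0=0.4272·12.847=5.488; a1=5.170 < 5.488 ≤ a1+a2=5.653 → R2 fires; E=14 X=2 B=13 M=2 G=11
Draw 10: a1=5.170, a2=0.322, a3=4.796, a0=10.288; τ=−ln(0.0076)/10.288=0.474 → t=1.008; u2·a0=0.9257·10.288=9.524; a1+a2=5.492 < 9.524 ≤ a1+…+a3=10.288 → R3 fires; E=15 X=1 B=13 M=2 G=12
Draw 11: a1=5.640, a2=0.161, a3=2.616, a0=8.417; τ=−ln(0.0215)/8.417=0.456 → t=1.464; u2·a0=0.4486·8.417=3.776 ≤ a1=5.640 → R1 fires; E=16 X=1 B=13 M=2 G=12
Draw 12: a1=5.640, a2=0.161, a3=2.616, a0=8.417; τ=−ln(0.4166)/8.417=0.104 → t=1.568 > T=1.56: stop.
Read off X at T=1.56: 1

X at T = 1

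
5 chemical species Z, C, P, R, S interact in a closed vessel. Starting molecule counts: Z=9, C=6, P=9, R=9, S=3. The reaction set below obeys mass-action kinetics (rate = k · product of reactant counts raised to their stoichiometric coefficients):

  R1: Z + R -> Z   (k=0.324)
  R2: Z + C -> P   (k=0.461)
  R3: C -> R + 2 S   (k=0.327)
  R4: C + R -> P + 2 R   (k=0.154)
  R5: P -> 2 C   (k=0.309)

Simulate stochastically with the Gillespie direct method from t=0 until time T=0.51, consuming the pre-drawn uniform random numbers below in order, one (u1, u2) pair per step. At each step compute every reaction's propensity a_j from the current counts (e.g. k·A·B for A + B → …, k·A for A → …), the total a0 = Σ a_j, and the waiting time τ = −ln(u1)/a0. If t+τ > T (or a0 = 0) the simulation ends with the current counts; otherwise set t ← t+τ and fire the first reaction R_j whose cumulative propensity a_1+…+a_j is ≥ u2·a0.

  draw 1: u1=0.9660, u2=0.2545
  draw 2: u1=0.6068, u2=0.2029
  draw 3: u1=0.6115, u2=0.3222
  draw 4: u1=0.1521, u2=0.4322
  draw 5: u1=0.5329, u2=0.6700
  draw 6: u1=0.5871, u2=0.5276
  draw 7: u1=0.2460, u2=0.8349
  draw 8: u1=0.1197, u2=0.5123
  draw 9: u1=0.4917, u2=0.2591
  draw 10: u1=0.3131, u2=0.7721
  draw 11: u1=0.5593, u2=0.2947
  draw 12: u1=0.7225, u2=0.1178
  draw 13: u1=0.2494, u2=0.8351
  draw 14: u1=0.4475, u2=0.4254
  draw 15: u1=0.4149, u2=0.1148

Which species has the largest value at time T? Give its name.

Dominant species at T: P

t=0.000: Z=9 C=6 P=9 R=9 S=3
Draw 1: a1=26.244, a2=24.894, a3=1.962, a4=8.316, a5=2.781, a0=64.197; τ=−ln(0.9660)/64.197=0.001 → t=0.001; u2·a0=0.2545·64.197=16.338 ≤ a1=26.244 → R1 fires; Z=9 C=6 P=9 R=8 S=3
Draw 2: a1=23.328, a2=24.894, a3=1.962, a4=7.392, a5=2.781, a0=60.357; τ=−ln(0.6068)/60.357=0.008 → t=0.009; u2·a0=0.2029·60.357=12.246 ≤ a1=23.328 → R1 fires; Z=9 C=6 P=9 R=7 S=3
Draw 3: a1=20.412, a2=24.894, a3=1.962, a4=6.468, a5=2.781, a0=56.517; τ=−ln(0.6115)/56.517=0.009 → t=0.018; u2·a0=0.3222·56.517=18.210 ≤ a1=20.412 → R1 fires; Z=9 C=6 P=9 R=6 S=3
Draw 4: a1=17.496, a2=24.894, a3=1.962, a4=5.544, a5=2.781, a0=52.677; τ=−ln(0.1521)/52.677=0.036 → t=0.053; u2·a0=0.4322·52.677=22.767; a1=17.496 < 22.767 ≤ a1+a2=42.390 → R2 fires; Z=8 C=5 P=10 R=6 S=3
Draw 5: a1=15.552, a2=18.440, a3=1.635, a4=4.620, a5=3.090, a0=43.337; τ=−ln(0.5329)/43.337=0.015 → t=0.068; u2·a0=0.6700·43.337=29.036; a1=15.552 < 29.036 ≤ a1+a2=33.992 → R2 fires; Z=7 C=4 P=11 R=6 S=3
Draw 6: a1=13.608, a2=12.908, a3=1.308, a4=3.696, a5=3.399, a0=34.919; τ=−ln(0.5871)/34.919=0.015 → t=0.083; u2·a0=0.5276·34.919=18.423; a1=13.608 < 18.423 ≤ a1+a2=26.516 → R2 fires; Z=6 C=3 P=12 R=6 S=3
Draw 7: a1=11.664, a2=8.298, a3=0.981, a4=2.772, a5=3.708, a0=27.423; τ=−ln(0.2460)/27.423=0.051 → t=0.134; u2·a0=0.8349·27.423=22.895; a1+…+a3=20.943 < 22.895 ≤ a1+…+a4=23.715 → R4 fires; Z=6 C=2 P=13 R=7 S=3
Draw 8: a1=13.608, a2=5.532, a3=0.654, a4=2.156, a5=4.017, a0=25.967; τ=−ln(0.1197)/25.967=0.082 → t=0.216; u2·a0=0.5123·25.967=13.303 ≤ a1=13.608 → R1 fires; Z=6 C=2 P=13 R=6 S=3
Draw 9: a1=11.664, a2=5.532, a3=0.654, a4=1.848, a5=4.017, a0=23.715; τ=−ln(0.4917)/23.715=0.030 → t=0.246; u2·a0=0.2591·23.715=6.145 ≤ a1=11.664 → R1 fires; Z=6 C=2 P=13 R=5 S=3
Draw 10: a1=9.720, a2=5.532, a3=0.654, a4=1.540, a5=4.017, a0=21.463; τ=−ln(0.3131)/21.463=0.054 → t=0.300; u2·a0=0.7721·21.463=16.572; a1+…+a3=15.906 < 16.572 ≤ a1+…+a4=17.446 → R4 fires; Z=6 C=1 P=14 R=6 S=3
Draw 11: a1=11.664, a2=2.766, a3=0.327, a4=0.924, a5=4.326, a0=20.007; τ=−ln(0.5593)/20.007=0.029 → t=0.329; u2·a0=0.2947·20.007=5.896 ≤ a1=11.664 → R1 fires; Z=6 C=1 P=14 R=5 S=3
Draw 12: a1=9.720, a2=2.766, a3=0.327, a4=0.770, a5=4.326, a0=17.909; τ=−ln(0.7225)/17.909=0.018 → t=0.347; u2·a0=0.1178·17.909=2.110 ≤ a1=9.720 → R1 fires; Z=6 C=1 P=14 R=4 S=3
Draw 13: a1=7.776, a2=2.766, a3=0.327, a4=0.616, a5=4.326, a0=15.811; τ=−ln(0.2494)/15.811=0.088 → t=0.435; u2·a0=0.8351·15.811=13.204; a1+…+a4=11.485 < 13.204 ≤ a1+…+a5=15.811 → R5 fires; Z=6 C=3 P=13 R=4 S=3
Draw 14: a1=7.776, a2=8.298, a3=0.981, a4=1.848, a5=4.017, a0=22.920; τ=−ln(0.4475)/22.920=0.035 → t=0.470; u2·a0=0.4254·22.920=9.750; a1=7.776 < 9.750 ≤ a1+a2=16.074 → R2 fires; Z=5 C=2 P=14 R=4 S=3
Draw 15: a1=6.480, a2=4.610, a3=0.654, a4=1.232, a5=4.326, a0=17.302; τ=−ln(0.4149)/17.302=0.051 → t=0.521 > T=0.51: stop.
At T=0.51: Z=5 C=2 P=14 R=4 S=3; the largest is P.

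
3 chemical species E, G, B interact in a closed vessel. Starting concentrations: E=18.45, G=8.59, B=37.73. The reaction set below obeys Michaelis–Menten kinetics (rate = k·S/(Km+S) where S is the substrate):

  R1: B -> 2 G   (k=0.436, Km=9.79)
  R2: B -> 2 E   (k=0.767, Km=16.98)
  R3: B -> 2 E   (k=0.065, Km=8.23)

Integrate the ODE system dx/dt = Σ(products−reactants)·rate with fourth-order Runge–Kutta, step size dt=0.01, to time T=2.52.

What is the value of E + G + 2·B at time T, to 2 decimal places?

Check how each reaction changes W = E + G + 2·B (weight of products minus weight of reactants):
R1: B -> 2 G: (1·2) − (2·1) = 2 − 2 = 0
R2: B -> 2 E: (1·2) − (2·1) = 2 − 2 = 0
R3: B -> 2 E: (1·2) − (2·1) = 2 − 2 = 0
Every reaction leaves W unchanged, so W is conserved and no simulation is needed: W(T) = W(0) = 18.45 + 8.59 + 2·37.73 = 102.50

Value at T = 102.50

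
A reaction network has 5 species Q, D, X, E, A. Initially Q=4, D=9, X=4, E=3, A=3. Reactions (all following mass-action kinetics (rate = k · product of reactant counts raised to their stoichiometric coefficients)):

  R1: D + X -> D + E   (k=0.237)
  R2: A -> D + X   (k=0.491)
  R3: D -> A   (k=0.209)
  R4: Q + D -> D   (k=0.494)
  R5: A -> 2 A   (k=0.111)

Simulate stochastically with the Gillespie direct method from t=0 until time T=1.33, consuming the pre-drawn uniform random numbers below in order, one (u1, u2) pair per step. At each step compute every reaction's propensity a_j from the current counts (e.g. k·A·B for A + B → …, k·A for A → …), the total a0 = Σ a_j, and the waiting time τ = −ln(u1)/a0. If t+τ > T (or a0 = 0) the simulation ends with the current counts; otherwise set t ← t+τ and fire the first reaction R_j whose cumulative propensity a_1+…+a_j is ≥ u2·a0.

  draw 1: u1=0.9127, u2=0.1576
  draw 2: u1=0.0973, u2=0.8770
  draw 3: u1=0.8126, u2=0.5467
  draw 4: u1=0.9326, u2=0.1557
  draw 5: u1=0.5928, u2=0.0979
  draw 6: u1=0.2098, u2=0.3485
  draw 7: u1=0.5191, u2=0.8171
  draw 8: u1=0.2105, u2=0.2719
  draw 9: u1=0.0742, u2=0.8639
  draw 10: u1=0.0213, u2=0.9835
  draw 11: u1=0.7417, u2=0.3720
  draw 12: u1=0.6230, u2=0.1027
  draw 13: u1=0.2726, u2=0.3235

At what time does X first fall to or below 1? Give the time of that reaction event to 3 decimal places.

Threshold first reached at t = 0.130

t=0.000: Q=4 D=9 X=4 E=3 A=3
Draw 1: a1=8.532, a2=1.473, a3=1.881, a4=17.784, a5=0.333, a0=30.003; τ=−ln(0.9127)/30.003=0.003 → t=0.003; u2·a0=0.1576·30.003=4.728 ≤ a1=8.532 → R1 fires; Q=4 D=9 X=3 E=4 A=3
Draw 2: a1=6.399, a2=1.473, a3=1.881, a4=17.784, a5=0.333, a0=27.870; τ=−ln(0.0973)/27.870=0.084 → t=0.087; u2·a0=0.8770·27.870=24.442; a1+…+a3=9.753 < 24.442 ≤ a1+…+a4=27.537 → R4 fires; Q=3 D=9 X=3 E=4 A=3
Draw 3: a1=6.399, a2=1.473, a3=1.881, a4=13.338, a5=0.333, a0=23.424; τ=−ln(0.8126)/23.424=0.009 → t=0.096; u2·a0=0.5467·23.424=12.806; a1+…+a3=9.753 < 12.806 ≤ a1+…+a4=23.091 → R4 fires; Q=2 D=9 X=3 E=4 A=3
Draw 4: a1=6.399, a2=1.473, a3=1.881, a4=8.892, a5=0.333, a0=18.978; τ=−ln(0.9326)/18.978=0.004 → t=0.099; u2·a0=0.1557·18.978=2.955 ≤ a1=6.399 → R1 fires; Q=2 D=9 X=2 E=5 A=3
Draw 5: a1=4.266, a2=1.473, a3=1.881, a4=8.892, a5=0.333, a0=16.845; τ=−ln(0.5928)/16.845=0.031 → t=0.130; u2·a0=0.0979·16.845=1.649 ≤ a1=4.266 → R1 fires; Q=2 D=9 X=1 E=6 A=3
Draw 6: a1=2.133, a2=1.473, a3=1.881, a4=8.892, a5=0.333, a0=14.712; τ=−ln(0.2098)/14.712=0.106 → t=0.236; u2·a0=0.3485·14.712=5.127; a1+a2=3.606 < 5.127 ≤ a1+…+a3=5.487 → R3 fires; Q=2 D=8 X=1 E=6 A=4
Draw 7: a1=1.896, a2=1.964, a3=1.672, a4=7.904, a5=0.444, a0=13.880; τ=−ln(0.5191)/13.880=0.047 → t=0.284; u2·a0=0.8171·13.880=11.341; a1+…+a3=5.532 < 11.341 ≤ a1+…+a4=13.436 → R4 fires; Q=1 D=8 X=1 E=6 A=4
Draw 8: a1=1.896, a2=1.964, a3=1.672, a4=3.952, a5=0.444, a0=9.928; τ=−ln(0.2105)/9.928=0.157 → t=0.441; u2·a0=0.2719·9.928=2.699; a1=1.896 < 2.699 ≤ a1+a2=3.860 → R2 fires; Q=1 D=9 X=2 E=6 A=3
Draw 9: a1=4.266, a2=1.473, a3=1.881, a4=4.446, a5=0.333, a0=12.399; τ=−ln(0.0742)/12.399=0.210 → t=0.650; u2·a0=0.8639·12.399=10.711; a1+…+a3=7.620 < 10.711 ≤ a1+…+a4=12.066 → R4 fires; Q=0 D=9 X=2 E=6 A=3
Draw 10: a1=4.266, a2=1.473, a3=1.881, a4=0.000, a5=0.333, a0=7.953; τ=−ln(0.0213)/7.953=0.484 → t=1.134; u2·a0=0.9835·7.953=7.822; a1+…+a4=7.620 < 7.822 ≤ a1+…+a5=7.953 → R5 fires; Q=0 D=9 X=2 E=6 A=4
Draw 11: a1=4.266, a2=1.964, a3=1.881, a4=0.000, a5=0.444, a0=8.555; τ=−ln(0.7417)/8.555=0.035 → t=1.169; u2·a0=0.3720·8.555=3.182 ≤ a1=4.266 → R1 fires; Q=0 D=9 X=1 E=7 A=4
Draw 12: a1=2.133, a2=1.964, a3=1.881, a4=0.000, a5=0.444, a0=6.422; τ=−ln(0.6230)/6.422=0.074 → t=1.243; u2·a0=0.1027·6.422=0.660 ≤ a1=2.133 → R1 fires; Q=0 D=9 X=0 E=8 A=4
Draw 13: a1=0.000, a2=1.964, a3=1.881, a4=0.000, a5=0.444, a0=4.289; τ=−ln(0.2726)/4.289=0.303 → t=1.546 > T=1.33: stop.
X first becomes ≤ 1 when it reaches 1 at the event at t=0.130.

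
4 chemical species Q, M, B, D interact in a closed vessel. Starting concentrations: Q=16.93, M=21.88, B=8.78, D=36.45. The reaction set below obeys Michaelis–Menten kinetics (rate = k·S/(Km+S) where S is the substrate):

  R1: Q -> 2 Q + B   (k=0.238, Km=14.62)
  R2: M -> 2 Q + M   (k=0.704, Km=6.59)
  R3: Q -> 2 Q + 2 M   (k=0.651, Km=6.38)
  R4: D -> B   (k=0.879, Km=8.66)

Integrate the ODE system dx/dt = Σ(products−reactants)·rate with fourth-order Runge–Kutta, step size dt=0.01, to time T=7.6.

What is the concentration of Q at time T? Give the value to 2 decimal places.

Q at T = 30.42

RK4 with dt=0.01: 760 steps to T=7.6. Trajectory (selected grid times):
t=0.00: Q=16.93 M=21.88 B=8.78 D=36.45
t=0.84: Q=18.35 M=22.68 B=9.48 D=35.85
t=1.69: Q=19.81 M=23.51 B=10.20 D=35.25
t=2.53: Q=21.28 M=24.35 B=10.91 D=34.66
t=3.38: Q=22.77 M=25.20 B=11.63 D=34.07
t=4.22: Q=24.27 M=26.07 B=12.34 D=33.48
t=5.07: Q=25.79 M=26.95 B=13.06 D=32.88
t=5.91: Q=27.32 M=27.83 B=13.77 D=32.30
t=6.76: Q=28.87 M=28.73 B=14.49 D=31.71
t=7.60: Q=30.42 M=29.63 B=15.20 D=31.13
Read off Q at T=7.6: 30.42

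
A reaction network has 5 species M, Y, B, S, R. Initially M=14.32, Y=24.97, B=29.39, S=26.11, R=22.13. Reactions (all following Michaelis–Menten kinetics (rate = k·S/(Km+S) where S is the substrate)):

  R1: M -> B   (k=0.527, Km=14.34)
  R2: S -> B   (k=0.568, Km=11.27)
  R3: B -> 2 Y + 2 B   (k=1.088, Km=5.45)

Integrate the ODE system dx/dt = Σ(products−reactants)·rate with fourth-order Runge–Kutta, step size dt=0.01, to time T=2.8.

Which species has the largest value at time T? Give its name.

Dominant species at T: B

RK4 with dt=0.01: 280 steps to T=2.8. Trajectory (selected grid times):
t=0.00: M=14.32 Y=24.97 B=29.39 S=26.11 R=22.13
t=0.31: M=14.24 Y=25.54 B=29.88 S=25.99 R=22.13
t=0.62: M=14.16 Y=26.11 B=30.37 S=25.86 R=22.13
t=0.93: M=14.08 Y=26.68 B=30.86 S=25.74 R=22.13
t=1.24: M=14.00 Y=27.26 B=31.35 S=25.62 R=22.13
t=1.56: M=13.91 Y=27.85 B=31.86 S=25.49 R=22.13
t=1.87: M=13.83 Y=28.43 B=32.35 S=25.37 R=22.13
t=2.18: M=13.75 Y=29.01 B=32.84 S=25.25 R=22.13
t=2.49: M=13.67 Y=29.59 B=33.33 S=25.13 R=22.13
t=2.80: M=13.59 Y=30.17 B=33.82 S=25.01 R=22.13
At T=2.8: M=13.59 Y=30.17 B=33.82 S=25.01 R=22.13; the largest is B.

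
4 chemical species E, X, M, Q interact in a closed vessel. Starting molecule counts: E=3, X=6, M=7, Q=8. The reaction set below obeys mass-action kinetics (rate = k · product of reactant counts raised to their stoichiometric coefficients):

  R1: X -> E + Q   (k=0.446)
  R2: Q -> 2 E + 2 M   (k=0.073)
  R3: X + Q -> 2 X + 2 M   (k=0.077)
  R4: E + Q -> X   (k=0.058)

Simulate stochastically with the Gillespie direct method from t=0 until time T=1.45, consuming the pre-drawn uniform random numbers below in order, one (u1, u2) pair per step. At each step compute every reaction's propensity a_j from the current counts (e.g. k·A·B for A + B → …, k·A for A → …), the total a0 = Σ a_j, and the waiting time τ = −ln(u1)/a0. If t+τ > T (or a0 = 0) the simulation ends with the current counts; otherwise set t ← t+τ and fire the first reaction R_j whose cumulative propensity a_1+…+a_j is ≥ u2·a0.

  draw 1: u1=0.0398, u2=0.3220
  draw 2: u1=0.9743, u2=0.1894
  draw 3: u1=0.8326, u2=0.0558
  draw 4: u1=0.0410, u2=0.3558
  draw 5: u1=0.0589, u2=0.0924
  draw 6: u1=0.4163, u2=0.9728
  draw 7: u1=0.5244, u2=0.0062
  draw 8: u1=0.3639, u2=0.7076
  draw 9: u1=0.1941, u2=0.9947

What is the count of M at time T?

M at T = 11

t=0.000: E=3 X=6 M=7 Q=8
Draw 1: a1=2.676, a2=0.584, a3=3.696, a4=1.392, a0=8.348; τ=−ln(0.0398)/8.348=0.386 → t=0.386; u2·a0=0.3220·8.348=2.688; a1=2.676 < 2.688 ≤ a1+a2=3.260 → R2 fires; E=5 X=6 M=9 Q=7
Draw 2: a1=2.676, a2=0.511, a3=3.234, a4=2.030, a0=8.451; τ=−ln(0.9743)/8.451=0.003 → t=0.389; u2·a0=0.1894·8.451=1.601 ≤ a1=2.676 → R1 fires; E=6 X=5 M=9 Q=8
Draw 3: a1=2.230, a2=0.584, a3=3.080, a4=2.784, a0=8.678; τ=−ln(0.8326)/8.678=0.021 → t=0.410; u2·a0=0.0558·8.678=0.484 ≤ a1=2.230 → R1 fires; E=7 X=4 M=9 Q=9
Draw 4: a1=1.784, a2=0.657, a3=2.772, a4=3.654, a0=8.867; τ=−ln(0.0410)/8.867=0.360 → t=0.771; u2·a0=0.3558·8.867=3.155; a1+a2=2.441 < 3.155 ≤ a1+…+a3=5.213 → R3 fires; E=7 X=5 M=11 Q=8
Draw 5: a1=2.230, a2=0.584, a3=3.080, a4=3.248, a0=9.142; τ=−ln(0.0589)/9.142=0.310 → t=1.080; u2·a0=0.0924·9.142=0.845 ≤ a1=2.230 → R1 fires; E=8 X=4 M=11 Q=9
Draw 6: a1=1.784, a2=0.657, a3=2.772, a4=4.176, a0=9.389; τ=−ln(0.4163)/9.389=0.093 → t=1.174; u2·a0=0.9728·9.389=9.134; a1+…+a3=5.213 < 9.134 ≤ a1+…+a4=9.389 → R4 fires; E=7 X=5 M=11 Q=8
Draw 7: a1=2.230, a2=0.584, a3=3.080, a4=3.248, a0=9.142; τ=−ln(0.5244)/9.142=0.071 → t=1.244; u2·a0=0.0062·9.142=0.057 ≤ a1=2.230 → R1 fires; E=8 X=4 M=11 Q=9
Draw 8: a1=1.784, a2=0.657, a3=2.772, a4=4.176, a0=9.389; τ=−ln(0.3639)/9.389=0.108 → t=1.352; u2·a0=0.7076·9.389=6.644; a1+…+a3=5.213 < 6.644 ≤ a1+…+a4=9.389 → R4 fires; E=7 X=5 M=11 Q=8
Draw 9: a1=2.230, a2=0.584, a3=3.080, a4=3.248, a0=9.142; τ=−ln(0.1941)/9.142=0.179 → t=1.531 > T=1.45: stop.
Read off M at T=1.45: 11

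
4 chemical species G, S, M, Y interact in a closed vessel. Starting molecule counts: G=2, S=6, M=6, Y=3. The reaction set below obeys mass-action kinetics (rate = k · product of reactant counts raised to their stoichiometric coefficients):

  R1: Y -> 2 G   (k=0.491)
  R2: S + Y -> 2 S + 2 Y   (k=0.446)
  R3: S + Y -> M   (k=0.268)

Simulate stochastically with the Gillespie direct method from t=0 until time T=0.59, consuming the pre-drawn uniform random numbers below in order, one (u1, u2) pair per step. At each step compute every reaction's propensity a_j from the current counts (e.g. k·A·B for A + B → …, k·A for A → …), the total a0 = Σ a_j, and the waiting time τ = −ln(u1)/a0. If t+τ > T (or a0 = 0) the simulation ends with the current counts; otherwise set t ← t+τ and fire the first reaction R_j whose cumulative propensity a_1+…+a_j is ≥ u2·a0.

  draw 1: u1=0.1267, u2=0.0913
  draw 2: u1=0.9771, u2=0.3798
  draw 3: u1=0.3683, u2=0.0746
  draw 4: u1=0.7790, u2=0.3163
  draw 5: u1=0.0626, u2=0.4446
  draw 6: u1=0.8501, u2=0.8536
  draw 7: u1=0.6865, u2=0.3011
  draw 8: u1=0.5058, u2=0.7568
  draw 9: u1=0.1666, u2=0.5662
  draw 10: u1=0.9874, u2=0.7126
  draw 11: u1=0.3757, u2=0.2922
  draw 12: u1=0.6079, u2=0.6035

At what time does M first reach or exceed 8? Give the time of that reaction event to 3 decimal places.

Threshold first reached at t = 0.430

t=0.000: G=2 S=6 M=6 Y=3
Draw 1: a1=1.473, a2=8.028, a3=4.824, a0=14.325; τ=−ln(0.1267)/14.325=0.144 → t=0.144; u2·a0=0.0913·14.325=1.308 ≤ a1=1.473 → R1 fires; G=4 S=6 M=6 Y=2
Draw 2: a1=0.982, a2=5.352, a3=3.216, a0=9.550; τ=−ln(0.9771)/9.550=0.002 → t=0.147; u2·a0=0.3798·9.550=3.627; a1=0.982 < 3.627 ≤ a1+a2=6.334 → R2 fires; G=4 S=7 M=6 Y=3
Draw 3: a1=1.473, a2=9.366, a3=5.628, a0=16.467; τ=−ln(0.3683)/16.467=0.061 → t=0.207; u2·a0=0.0746·16.467=1.228 ≤ a1=1.473 → R1 fires; G=6 S=7 M=6 Y=2
Draw 4: a1=0.982, a2=6.244, a3=3.752, a0=10.978; τ=−ln(0.7790)/10.978=0.023 → t=0.230; u2·a0=0.3163·10.978=3.472; a1=0.982 < 3.472 ≤ a1+a2=7.226 → R2 fires; G=6 S=8 M=6 Y=3
Draw 5: a1=1.473, a2=10.704, a3=6.432, a0=18.609; τ=−ln(0.0626)/18.609=0.149 → t=0.379; u2·a0=0.4446·18.609=8.274; a1=1.473 < 8.274 ≤ a1+a2=12.177 → R2 fires; G=6 S=9 M=6 Y=4
Draw 6: a1=1.964, a2=16.056, a3=9.648, a0=27.668; τ=−ln(0.8501)/27.668=0.006 → t=0.385; u2·a0=0.8536·27.668=23.617; a1+a2=18.020 < 23.617 ≤ a1+…+a3=27.668 → R3 fires; G=6 S=8 M=7 Y=3
Draw 7: a1=1.473, a2=10.704, a3=6.432, a0=18.609; τ=−ln(0.6865)/18.609=0.020 → t=0.405; u2·a0=0.3011·18.609=5.603; a1=1.473 < 5.603 ≤ a1+a2=12.177 → R2 fires; G=6 S=9 M=7 Y=4
Draw 8: a1=1.964, a2=16.056, a3=9.648, a0=27.668; τ=−ln(0.5058)/27.668=0.025 → t=0.430; u2·a0=0.7568·27.668=20.939; a1+a2=18.020 < 20.939 ≤ a1+…+a3=27.668 → R3 fires; G=6 S=8 M=8 Y=3
Draw 9: a1=1.473, a2=10.704, a3=6.432, a0=18.609; τ=−ln(0.1666)/18.609=0.096 → t=0.526; u2·a0=0.5662·18.609=10.536; a1=1.473 < 10.536 ≤ a1+a2=12.177 → R2 fires; G=6 S=9 M=8 Y=4
Draw 10: a1=1.964, a2=16.056, a3=9.648, a0=27.668; τ=−ln(0.9874)/27.668=0.000 → t=0.526; u2·a0=0.7126·27.668=19.716; a1+a2=18.020 < 19.716 ≤ a1+…+a3=27.668 → R3 fires; G=6 S=8 M=9 Y=3
Draw 11: a1=1.473, a2=10.704, a3=6.432, a0=18.609; τ=−ln(0.3757)/18.609=0.053 → t=0.579; u2·a0=0.2922·18.609=5.438; a1=1.473 < 5.438 ≤ a1+a2=12.177 → R2 fires; G=6 S=9 M=9 Y=4
Draw 12: a1=1.964, a2=16.056, a3=9.648, a0=27.668; τ=−ln(0.6079)/27.668=0.018 → t=0.597 > T=0.59: stop.
M first becomes ≥ 8 when it reaches 8 at the event at t=0.430.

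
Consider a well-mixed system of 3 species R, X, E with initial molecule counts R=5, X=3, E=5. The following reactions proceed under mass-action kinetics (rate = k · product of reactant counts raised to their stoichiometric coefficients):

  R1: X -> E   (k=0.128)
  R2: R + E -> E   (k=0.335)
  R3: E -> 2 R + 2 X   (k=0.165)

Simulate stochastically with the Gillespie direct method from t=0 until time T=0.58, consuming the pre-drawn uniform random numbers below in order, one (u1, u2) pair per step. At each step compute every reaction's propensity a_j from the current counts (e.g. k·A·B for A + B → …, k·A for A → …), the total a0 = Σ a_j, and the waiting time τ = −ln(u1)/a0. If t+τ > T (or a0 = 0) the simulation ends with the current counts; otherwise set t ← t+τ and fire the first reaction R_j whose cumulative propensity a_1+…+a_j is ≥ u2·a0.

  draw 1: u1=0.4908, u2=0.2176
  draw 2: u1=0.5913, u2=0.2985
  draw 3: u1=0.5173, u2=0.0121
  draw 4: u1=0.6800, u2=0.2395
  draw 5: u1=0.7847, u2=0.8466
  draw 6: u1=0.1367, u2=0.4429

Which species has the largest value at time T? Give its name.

Dominant species at T: E

t=0.000: R=5 X=3 E=5
Draw 1: a1=0.384, a2=8.375, a3=0.825, a0=9.584; τ=−ln(0.4908)/9.584=0.074 → t=0.074; u2·a0=0.2176·9.584=2.085; a1=0.384 < 2.085 ≤ a1+a2=8.759 → R2 fires; R=4 X=3 E=5
Draw 2: a1=0.384, a2=6.700, a3=0.825, a0=7.909; τ=−ln(0.5913)/7.909=0.066 → t=0.141; u2·a0=0.2985·7.909=2.361; a1=0.384 < 2.361 ≤ a1+a2=7.084 → R2 fires; R=3 X=3 E=5
Draw 3: a1=0.384, a2=5.025, a3=0.825, a0=6.234; τ=−ln(0.5173)/6.234=0.106 → t=0.246; u2·a0=0.0121·6.234=0.075 ≤ a1=0.384 → R1 fires; R=3 X=2 E=6
Draw 4: a1=0.256, a2=6.030, a3=0.990, a0=7.276; τ=−ln(0.6800)/7.276=0.053 → t=0.299; u2·a0=0.2395·7.276=1.743; a1=0.256 < 1.743 ≤ a1+a2=6.286 → R2 fires; R=2 X=2 E=6
Draw 5: a1=0.256, a2=4.020, a3=0.990, a0=5.266; τ=−ln(0.7847)/5.266=0.046 → t=0.345; u2·a0=0.8466·5.266=4.458; a1+a2=4.276 < 4.458 ≤ a1+…+a3=5.266 → R3 fires; R=4 X=4 E=5
Draw 6: a1=0.512, a2=6.700, a3=0.825, a0=8.037; τ=−ln(0.1367)/8.037=0.248 → t=0.593 > T=0.58: stop.
At T=0.58: R=4 X=4 E=5; the largest is E.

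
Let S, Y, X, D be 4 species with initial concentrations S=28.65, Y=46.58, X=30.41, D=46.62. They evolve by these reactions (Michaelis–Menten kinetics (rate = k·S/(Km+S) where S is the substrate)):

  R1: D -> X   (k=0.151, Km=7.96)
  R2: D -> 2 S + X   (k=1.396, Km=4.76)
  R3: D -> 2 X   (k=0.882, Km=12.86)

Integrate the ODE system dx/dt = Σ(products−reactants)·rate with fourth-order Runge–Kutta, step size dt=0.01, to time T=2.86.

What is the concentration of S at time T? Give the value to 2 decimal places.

S at T = 35.85

RK4 with dt=0.01: 286 steps to T=2.86. Trajectory (selected grid times):
t=0.00: S=28.65 Y=46.58 X=30.41 D=46.62
t=0.32: S=29.46 Y=46.58 X=31.30 D=45.95
t=0.64: S=30.27 Y=46.58 X=32.18 D=45.29
t=0.95: S=31.05 Y=46.58 X=33.04 D=44.64
t=1.27: S=31.86 Y=46.58 X=33.92 D=43.98
t=1.59: S=32.66 Y=46.58 X=34.80 D=43.32
t=1.91: S=33.47 Y=46.58 X=35.68 D=42.66
t=2.22: S=34.25 Y=46.58 X=36.53 D=42.02
t=2.54: S=35.05 Y=46.58 X=37.40 D=41.36
t=2.86: S=35.85 Y=46.58 X=38.27 D=40.71
Read off S at T=2.86: 35.85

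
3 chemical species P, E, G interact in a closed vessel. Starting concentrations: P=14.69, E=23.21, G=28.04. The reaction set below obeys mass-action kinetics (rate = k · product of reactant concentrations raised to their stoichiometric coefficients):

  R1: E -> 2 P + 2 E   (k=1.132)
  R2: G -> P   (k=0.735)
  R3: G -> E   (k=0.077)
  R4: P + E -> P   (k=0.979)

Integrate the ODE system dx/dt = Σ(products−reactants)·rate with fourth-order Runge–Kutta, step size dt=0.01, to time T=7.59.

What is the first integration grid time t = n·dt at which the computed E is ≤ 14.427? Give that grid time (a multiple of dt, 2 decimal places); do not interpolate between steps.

RK4 with dt=0.01: 759 steps to T=7.59. Trajectory (selected grid times):
t=0.00: P=14.69 E=23.21 G=28.04
t=0.03: P=16.59 E=15.20 G=27.37
t=0.04: P=17.11 E=13.05 G=27.14
t=0.84: P=30.66 E=0.04 G=14.18
t=1.69: P=37.11 E=0.02 G=7.11
t=2.53: P=40.31 E=0.01 G=3.59
t=3.37: P=41.93 E=0.00 G=1.82
t=4.22: P=42.75 E=0.00 G=0.91
t=5.06: P=43.16 E=0.00 G=0.46
t=5.90: P=43.37 E=0.00 G=0.23
t=6.75: P=43.48 E=0.00 G=0.12
t=7.59: P=43.53 E=0.00 G=0.06
E(0.03)=15.199 > 14.427 but E(0.04)=13.053 ≤ 14.427, so the first grid time is t=0.04.

Threshold first reached at t = 0.04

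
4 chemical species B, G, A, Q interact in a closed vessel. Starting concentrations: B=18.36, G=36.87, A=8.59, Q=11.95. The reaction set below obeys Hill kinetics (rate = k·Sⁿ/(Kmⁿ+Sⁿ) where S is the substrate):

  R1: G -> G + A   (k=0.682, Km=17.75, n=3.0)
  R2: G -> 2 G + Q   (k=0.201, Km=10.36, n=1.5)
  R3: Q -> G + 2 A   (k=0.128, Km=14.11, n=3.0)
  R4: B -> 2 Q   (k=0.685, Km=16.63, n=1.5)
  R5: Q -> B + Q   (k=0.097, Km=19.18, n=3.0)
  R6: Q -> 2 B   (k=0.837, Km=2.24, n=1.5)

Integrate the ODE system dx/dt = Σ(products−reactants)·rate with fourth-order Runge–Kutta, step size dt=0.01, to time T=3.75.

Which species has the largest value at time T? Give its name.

Dominant species at T: G

RK4 with dt=0.01: 375 steps to T=3.75. Trajectory (selected grid times):
t=0.00: B=18.36 G=36.87 A=8.59 Q=11.95
t=0.42: B=18.86 G=36.96 A=8.89 Q=11.99
t=0.83: B=19.35 G=37.06 A=9.18 Q=12.03
t=1.25: B=19.85 G=37.15 A=9.48 Q=12.08
t=1.67: B=20.34 G=37.24 A=9.78 Q=12.14
t=2.08: B=20.82 G=37.34 A=10.07 Q=12.20
t=2.50: B=21.32 G=37.43 A=10.37 Q=12.26
t=2.92: B=21.81 G=37.53 A=10.68 Q=12.33
t=3.33: B=22.28 G=37.62 A=10.97 Q=12.40
t=3.75: B=22.77 G=37.72 A=11.27 Q=12.48
At T=3.75: B=22.77 G=37.72 A=11.27 Q=12.48; the largest is G.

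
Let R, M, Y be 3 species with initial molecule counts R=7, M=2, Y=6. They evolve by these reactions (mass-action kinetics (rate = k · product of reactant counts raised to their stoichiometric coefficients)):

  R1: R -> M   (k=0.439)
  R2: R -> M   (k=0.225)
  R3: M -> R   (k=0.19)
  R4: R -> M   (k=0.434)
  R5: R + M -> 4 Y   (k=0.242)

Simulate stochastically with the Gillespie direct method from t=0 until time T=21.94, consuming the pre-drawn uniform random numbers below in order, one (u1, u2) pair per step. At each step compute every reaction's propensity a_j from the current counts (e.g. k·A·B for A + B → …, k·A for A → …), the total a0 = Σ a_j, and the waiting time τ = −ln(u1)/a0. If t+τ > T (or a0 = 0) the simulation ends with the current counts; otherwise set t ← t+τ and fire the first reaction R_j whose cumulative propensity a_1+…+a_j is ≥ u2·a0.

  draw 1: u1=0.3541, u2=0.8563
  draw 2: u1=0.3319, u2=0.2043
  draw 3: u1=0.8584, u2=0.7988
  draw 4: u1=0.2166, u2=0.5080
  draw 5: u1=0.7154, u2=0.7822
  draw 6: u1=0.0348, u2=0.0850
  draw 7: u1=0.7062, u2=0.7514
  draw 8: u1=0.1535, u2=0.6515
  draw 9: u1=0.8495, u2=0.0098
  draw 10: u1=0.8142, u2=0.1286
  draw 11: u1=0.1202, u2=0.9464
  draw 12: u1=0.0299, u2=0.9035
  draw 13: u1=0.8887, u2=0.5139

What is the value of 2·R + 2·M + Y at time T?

Check how each reaction changes W = 2·R + 2·M + Y (weight of products minus weight of reactants):
R1: R -> M: (2·1) − (2·1) = 2 − 2 = 0
R2: R -> M: (2·1) − (2·1) = 2 − 2 = 0
R3: M -> R: (2·1) − (2·1) = 2 − 2 = 0
R4: R -> M: (2·1) − (2·1) = 2 − 2 = 0
R5: R + M -> 4 Y: (1·4) − (2·1 + 2·1) = 4 − 4 = 0
Every reaction leaves W unchanged, so W is conserved and no simulation is needed: W(T) = W(0) = 2·7 + 2·2 + 6 = 24

Value at T = 24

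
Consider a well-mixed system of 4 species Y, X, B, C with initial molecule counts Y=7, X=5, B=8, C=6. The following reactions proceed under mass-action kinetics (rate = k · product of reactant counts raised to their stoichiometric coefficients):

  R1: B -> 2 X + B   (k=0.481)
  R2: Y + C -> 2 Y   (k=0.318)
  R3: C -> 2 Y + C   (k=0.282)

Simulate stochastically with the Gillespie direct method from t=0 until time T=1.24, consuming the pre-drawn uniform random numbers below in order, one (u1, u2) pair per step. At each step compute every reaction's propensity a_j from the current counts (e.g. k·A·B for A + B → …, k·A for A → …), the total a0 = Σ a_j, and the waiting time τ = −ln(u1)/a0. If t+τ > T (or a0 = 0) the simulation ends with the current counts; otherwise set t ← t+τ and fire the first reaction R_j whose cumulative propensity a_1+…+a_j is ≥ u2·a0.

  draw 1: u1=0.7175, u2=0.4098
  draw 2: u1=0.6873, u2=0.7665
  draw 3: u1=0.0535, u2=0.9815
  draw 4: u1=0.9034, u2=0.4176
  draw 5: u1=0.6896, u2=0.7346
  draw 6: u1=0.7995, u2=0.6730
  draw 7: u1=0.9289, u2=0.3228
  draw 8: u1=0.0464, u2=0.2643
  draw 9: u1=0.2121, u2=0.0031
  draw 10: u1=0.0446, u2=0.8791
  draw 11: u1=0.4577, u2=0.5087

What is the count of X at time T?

t=0.000: Y=7 X=5 B=8 C=6
Draw 1: a1=3.848, a2=13.356, a3=1.692, a0=18.896; τ=−ln(0.7175)/18.896=0.018 → t=0.018; u2·a0=0.4098·18.896=7.744; a1=3.848 < 7.744 ≤ a1+a2=17.204 → R2 fires; Y=8 X=5 B=8 C=5
Draw 2: a1=3.848, a2=12.720, a3=1.410, a0=17.978; τ=−ln(0.6873)/17.978=0.021 → t=0.038; u2·a0=0.7665·17.978=13.780; a1=3.848 < 13.780 ≤ a1+a2=16.568 → R2 fires; Y=9 X=5 B=8 C=4
Draw 3: a1=3.848, a2=11.448, a3=1.128, a0=16.424; τ=−ln(0.0535)/16.424=0.178 → t=0.217; u2·a0=0.9815·16.424=16.120; a1+a2=15.296 < 16.120 ≤ a1+…+a3=16.424 → R3 fires; Y=11 X=5 B=8 C=4
Draw 4: a1=3.848, a2=13.992, a3=1.128, a0=18.968; τ=−ln(0.9034)/18.968=0.005 → t=0.222; u2·a0=0.4176·18.968=7.921; a1=3.848 < 7.921 ≤ a1+a2=17.840 → R2 fires; Y=12 X=5 B=8 C=3
Draw 5: a1=3.848, a2=11.448, a3=0.846, a0=16.142; τ=−ln(0.6896)/16.142=0.023 → t=0.245; u2·a0=0.7346·16.142=11.858; a1=3.848 < 11.858 ≤ a1+a2=15.296 → R2 fires; Y=13 X=5 B=8 C=2
Draw 6: a1=3.848, a2=8.268, a3=0.564, a0=12.680; τ=−ln(0.7995)/12.680=0.018 → t=0.263; u2·a0=0.6730·12.680=8.534; a1=3.848 < 8.534 ≤ a1+a2=12.116 → R2 fires; Y=14 X=5 B=8 C=1
Draw 7: a1=3.848, a2=4.452, a3=0.282, a0=8.582; τ=−ln(0.9289)/8.582=0.009 → t=0.271; u2·a0=0.3228·8.582=2.770 ≤ a1=3.848 → R1 fires; Y=14 X=7 B=8 C=1
Draw 8: a1=3.848, a2=4.452, a3=0.282, a0=8.582; τ=−ln(0.0464)/8.582=0.358 → t=0.629; u2·a0=0.2643·8.582=2.268 ≤ a1=3.848 → R1 fires; Y=14 X=9 B=8 C=1
Draw 9: a1=3.848, a2=4.452, a3=0.282, a0=8.582; τ=−ln(0.2121)/8.582=0.181 → t=0.810; u2·a0=0.0031·8.582=0.027 ≤ a1=3.848 → R1 fires; Y=14 X=11 B=8 C=1
Draw 10: a1=3.848, a2=4.452, a3=0.282, a0=8.582; τ=−ln(0.0446)/8.582=0.362 → t=1.172; u2·a0=0.8791·8.582=7.544; a1=3.848 < 7.544 ≤ a1+a2=8.300 → R2 fires; Y=15 X=11 B=8 C=0
Draw 11: a1=3.848, a2=0.000, a3=0.000, a0=3.848; τ=−ln(0.4577)/3.848=0.203 → t=1.375 > T=1.24: stop.
Read off X at T=1.24: 11

X at T = 11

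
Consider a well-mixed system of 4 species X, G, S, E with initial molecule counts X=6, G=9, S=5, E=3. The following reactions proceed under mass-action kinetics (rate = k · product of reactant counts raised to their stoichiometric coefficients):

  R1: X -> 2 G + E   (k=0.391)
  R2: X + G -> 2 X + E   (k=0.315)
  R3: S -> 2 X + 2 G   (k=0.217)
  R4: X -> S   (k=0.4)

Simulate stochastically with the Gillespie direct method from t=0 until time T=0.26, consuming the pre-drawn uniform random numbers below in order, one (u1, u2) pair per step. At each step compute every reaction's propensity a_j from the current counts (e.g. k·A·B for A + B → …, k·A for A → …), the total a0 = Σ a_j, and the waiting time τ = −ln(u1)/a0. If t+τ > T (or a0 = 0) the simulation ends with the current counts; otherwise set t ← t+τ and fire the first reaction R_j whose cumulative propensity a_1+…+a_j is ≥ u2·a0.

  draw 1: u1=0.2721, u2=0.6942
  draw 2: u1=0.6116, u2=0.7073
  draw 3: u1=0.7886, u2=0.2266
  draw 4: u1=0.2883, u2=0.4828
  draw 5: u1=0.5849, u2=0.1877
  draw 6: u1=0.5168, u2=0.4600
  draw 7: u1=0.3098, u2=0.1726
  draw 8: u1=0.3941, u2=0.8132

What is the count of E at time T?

E at T = 10

t=0.000: X=6 G=9 S=5 E=3
Draw 1: a1=2.346, a2=17.010, a3=1.085, a4=2.400, a0=22.841; τ=−ln(0.2721)/22.841=0.057 → t=0.057; u2·a0=0.6942·22.841=15.856; a1=2.346 < 15.856 ≤ a1+a2=19.356 → R2 fires; X=7 G=8 S=5 E=4
Draw 2: a1=2.737, a2=17.640, a3=1.085, a4=2.800, a0=24.262; τ=−ln(0.6116)/24.262=0.020 → t=0.077; u2·a0=0.7073·24.262=17.161; a1=2.737 < 17.161 ≤ a1+a2=20.377 → R2 fires; X=8 G=7 S=5 E=5
Draw 3: a1=3.128, a2=17.640, a3=1.085, a4=3.200, a0=25.053; τ=−ln(0.7886)/25.053=0.009 → t=0.087; u2·a0=0.2266·25.053=5.677; a1=3.128 < 5.677 ≤ a1+a2=20.768 → R2 fires; X=9 G=6 S=5 E=6
Draw 4: a1=3.519, a2=17.010, a3=1.085, a4=3.600, a0=25.214; τ=−ln(0.2883)/25.214=0.049 → t=0.136; u2·a0=0.4828·25.214=12.173; a1=3.519 < 12.173 ≤ a1+a2=20.529 → R2 fires; X=10 G=5 S=5 E=7
Draw 5: a1=3.910, a2=15.750, a3=1.085, a4=4.000, a0=24.745; τ=−ln(0.5849)/24.745=0.022 → t=0.158; u2·a0=0.1877·24.745=4.645; a1=3.910 < 4.645 ≤ a1+a2=19.660 → R2 fires; X=11 G=4 S=5 E=8
Draw 6: a1=4.301, a2=13.860, a3=1.085, a4=4.400, a0=23.646; τ=−ln(0.5168)/23.646=0.028 → t=0.186; u2·a0=0.4600·23.646=10.877; a1=4.301 < 10.877 ≤ a1+a2=18.161 → R2 fires; X=12 G=3 S=5 E=9
Draw 7: a1=4.692, a2=11.340, a3=1.085, a4=4.800, a0=21.917; τ=−ln(0.3098)/21.917=0.053 → t=0.239; u2·a0=0.1726·21.917=3.783 ≤ a1=4.692 → R1 fires; X=11 G=5 S=5 E=10
Draw 8: a1=4.301, a2=17.325, a3=1.085, a4=4.400, a0=27.111; τ=−ln(0.3941)/27.111=0.034 → t=0.273 > T=0.26: stop.
Read off E at T=0.26: 10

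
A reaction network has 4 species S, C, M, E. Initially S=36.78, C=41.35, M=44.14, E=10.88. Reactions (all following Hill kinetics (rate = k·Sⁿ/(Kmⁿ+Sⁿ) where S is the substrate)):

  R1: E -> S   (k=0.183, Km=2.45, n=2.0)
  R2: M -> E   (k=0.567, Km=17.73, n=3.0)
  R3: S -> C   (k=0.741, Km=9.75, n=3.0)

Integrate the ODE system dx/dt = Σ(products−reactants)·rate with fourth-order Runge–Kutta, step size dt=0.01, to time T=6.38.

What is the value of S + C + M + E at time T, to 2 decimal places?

Check how each reaction changes W = S + C + M + E (weight of products minus weight of reactants):
R1: E -> S: (1·1) − (1·1) = 1 − 1 = 0
R2: M -> E: (1·1) − (1·1) = 1 − 1 = 0
R3: S -> C: (1·1) − (1·1) = 1 − 1 = 0
Every reaction leaves W unchanged, so W is conserved and no simulation is needed: W(T) = W(0) = 36.78 + 41.35 + 44.14 + 10.88 = 133.15

Value at T = 133.15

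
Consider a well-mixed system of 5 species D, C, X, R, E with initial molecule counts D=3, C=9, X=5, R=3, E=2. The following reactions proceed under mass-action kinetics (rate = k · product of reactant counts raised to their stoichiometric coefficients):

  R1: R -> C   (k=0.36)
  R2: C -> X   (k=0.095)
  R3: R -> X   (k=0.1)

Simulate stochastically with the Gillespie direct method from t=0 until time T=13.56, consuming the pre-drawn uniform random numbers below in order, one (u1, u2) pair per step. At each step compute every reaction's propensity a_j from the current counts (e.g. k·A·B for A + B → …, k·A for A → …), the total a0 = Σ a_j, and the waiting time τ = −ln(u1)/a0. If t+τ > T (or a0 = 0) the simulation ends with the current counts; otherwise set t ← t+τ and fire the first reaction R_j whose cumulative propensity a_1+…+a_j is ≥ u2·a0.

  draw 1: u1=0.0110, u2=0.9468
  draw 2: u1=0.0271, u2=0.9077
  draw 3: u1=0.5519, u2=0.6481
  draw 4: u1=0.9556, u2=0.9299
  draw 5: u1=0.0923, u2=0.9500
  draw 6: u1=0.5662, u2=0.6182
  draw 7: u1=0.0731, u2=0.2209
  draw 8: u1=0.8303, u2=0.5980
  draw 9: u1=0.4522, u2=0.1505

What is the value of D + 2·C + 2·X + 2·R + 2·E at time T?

Check how each reaction changes W = D + 2·C + 2·X + 2·R + 2·E (weight of products minus weight of reactants):
R1: R -> C: (2·1) − (2·1) = 2 − 2 = 0
R2: C -> X: (2·1) − (2·1) = 2 − 2 = 0
R3: R -> X: (2·1) − (2·1) = 2 − 2 = 0
Every reaction leaves W unchanged, so W is conserved and no simulation is needed: W(T) = W(0) = 3 + 2·9 + 2·5 + 2·3 + 2·2 = 41

Value at T = 41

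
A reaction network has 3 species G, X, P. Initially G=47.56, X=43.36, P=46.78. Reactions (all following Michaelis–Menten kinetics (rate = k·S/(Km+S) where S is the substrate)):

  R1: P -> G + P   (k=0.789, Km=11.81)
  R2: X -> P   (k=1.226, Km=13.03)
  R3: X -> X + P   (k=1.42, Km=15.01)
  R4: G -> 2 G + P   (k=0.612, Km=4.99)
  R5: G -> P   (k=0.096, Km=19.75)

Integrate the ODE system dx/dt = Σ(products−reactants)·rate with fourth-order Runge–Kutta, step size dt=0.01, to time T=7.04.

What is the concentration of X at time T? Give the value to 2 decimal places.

X at T = 36.85

RK4 with dt=0.01: 704 steps to T=7.04. Trajectory (selected grid times):
t=0.00: G=47.56 X=43.36 P=46.78
t=0.78: G=48.43 X=42.63 P=48.82
t=1.56: G=49.31 X=41.90 P=50.85
t=2.35: G=50.20 X=41.16 P=52.91
t=3.13: G=51.09 X=40.43 P=54.93
t=3.91: G=51.98 X=39.71 P=56.95
t=4.69: G=52.87 X=38.99 P=58.96
t=5.48: G=53.78 X=38.27 P=60.99
t=6.26: G=54.68 X=37.56 P=62.99
t=7.04: G=55.58 X=36.85 P=64.98
Read off X at T=7.04: 36.85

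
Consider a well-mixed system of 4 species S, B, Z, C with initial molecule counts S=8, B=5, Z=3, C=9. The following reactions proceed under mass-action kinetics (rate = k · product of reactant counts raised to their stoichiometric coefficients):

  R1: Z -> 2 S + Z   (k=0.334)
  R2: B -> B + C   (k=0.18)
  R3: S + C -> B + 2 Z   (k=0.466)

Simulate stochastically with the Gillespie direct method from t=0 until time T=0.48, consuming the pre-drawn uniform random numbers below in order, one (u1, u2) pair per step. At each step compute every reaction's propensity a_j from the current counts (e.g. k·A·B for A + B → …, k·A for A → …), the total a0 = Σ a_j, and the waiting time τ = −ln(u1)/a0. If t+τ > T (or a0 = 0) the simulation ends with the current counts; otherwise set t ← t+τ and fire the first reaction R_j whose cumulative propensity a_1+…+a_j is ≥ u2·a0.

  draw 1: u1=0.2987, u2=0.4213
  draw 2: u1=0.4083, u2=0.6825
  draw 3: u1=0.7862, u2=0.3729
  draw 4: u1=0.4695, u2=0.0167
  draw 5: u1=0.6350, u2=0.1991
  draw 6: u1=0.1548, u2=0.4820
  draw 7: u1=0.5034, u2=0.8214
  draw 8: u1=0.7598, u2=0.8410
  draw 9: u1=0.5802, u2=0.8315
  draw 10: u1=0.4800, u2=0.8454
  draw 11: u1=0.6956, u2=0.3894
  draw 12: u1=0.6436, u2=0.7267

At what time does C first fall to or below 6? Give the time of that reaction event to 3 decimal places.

Threshold first reached at t = 0.076

t=0.000: S=8 B=5 Z=3 C=9
Draw 1: a1=1.002, a2=0.900, a3=33.552, a0=35.454; τ=−ln(0.2987)/35.454=0.034 → t=0.034; u2·a0=0.4213·35.454=14.937; a1+a2=1.902 < 14.937 ≤ a1+…+a3=35.454 → R3 fires; S=7 B=6 Z=5 C=8
Draw 2: a1=1.670, a2=1.080, a3=26.096, a0=28.846; τ=−ln(0.4083)/28.846=0.031 → t=0.065; u2·a0=0.6825·28.846=19.687; a1+a2=2.750 < 19.687 ≤ a1+…+a3=28.846 → R3 fires; S=6 B=7 Z=7 C=7
Draw 3: a1=2.338, a2=1.260, a3=19.572, a0=23.170; τ=−ln(0.7862)/23.170=0.010 → t=0.076; u2·a0=0.3729·23.170=8.640; a1+a2=3.598 < 8.640 ≤ a1+…+a3=23.170 → R3 fires; S=5 B=8 Z=9 C=6
Draw 4: a1=3.006, a2=1.440, a3=13.980, a0=18.426; τ=−ln(0.4695)/18.426=0.041 → t=0.117; u2·a0=0.0167·18.426=0.308 ≤ a1=3.006 → R1 fires; S=7 B=8 Z=9 C=6
Draw 5: a1=3.006, a2=1.440, a3=19.572, a0=24.018; τ=−ln(0.6350)/24.018=0.019 → t=0.135; u2·a0=0.1991·24.018=4.782; a1+a2=4.446 < 4.782 ≤ a1+…+a3=24.018 → R3 fires; S=6 B=9 Z=11 C=5
Draw 6: a1=3.674, a2=1.620, a3=13.980, a0=19.274; τ=−ln(0.1548)/19.274=0.097 → t=0.232; u2·a0=0.4820·19.274=9.290; a1+a2=5.294 < 9.290 ≤ a1+…+a3=19.274 → R3 fires; S=5 B=10 Z=13 C=4
Draw 7: a1=4.342, a2=1.800, a3=9.320, a0=15.462; τ=−ln(0.5034)/15.462=0.044 → t=0.277; u2·a0=0.8214·15.462=12.700; a1+a2=6.142 < 12.700 ≤ a1+…+a3=15.462 → R3 fires; S=4 B=11 Z=15 C=3
Draw 8: a1=5.010, a2=1.980, a3=5.592, a0=12.582; τ=−ln(0.7598)/12.582=0.022 → t=0.298; u2·a0=0.8410·12.582=10.581; a1+a2=6.990 < 10.581 ≤ a1+…+a3=12.582 → R3 fires; S=3 B=12 Z=17 C=2
Draw 9: a1=5.678, a2=2.160, a3=2.796, a0=10.634; τ=−ln(0.5802)/10.634=0.051 → t=0.350; u2·a0=0.8315·10.634=8.842; a1+a2=7.838 < 8.842 ≤ a1+…+a3=10.634 → R3 fires; S=2 B=13 Z=19 C=1
Draw 10: a1=6.346, a2=2.340, a3=0.932, a0=9.618; τ=−ln(0.4800)/9.618=0.076 → t=0.426; u2·a0=0.8454·9.618=8.131; a1=6.346 < 8.131 ≤ a1+a2=8.686 → R2 fires; S=2 B=13 Z=19 C=2
Draw 11: a1=6.346, a2=2.340, a3=1.864, a0=10.550; τ=−ln(0.6956)/10.550=0.034 → t=0.460; u2·a0=0.3894·10.550=4.108 ≤ a1=6.346 → R1 fires; S=4 B=13 Z=19 C=2
Draw 12: a1=6.346, a2=2.340, a3=3.728, a0=12.414; τ=−ln(0.6436)/12.414=0.035 → t=0.496 > T=0.48: stop.
C first becomes ≤ 6 when it reaches 6 at the event at t=0.076.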